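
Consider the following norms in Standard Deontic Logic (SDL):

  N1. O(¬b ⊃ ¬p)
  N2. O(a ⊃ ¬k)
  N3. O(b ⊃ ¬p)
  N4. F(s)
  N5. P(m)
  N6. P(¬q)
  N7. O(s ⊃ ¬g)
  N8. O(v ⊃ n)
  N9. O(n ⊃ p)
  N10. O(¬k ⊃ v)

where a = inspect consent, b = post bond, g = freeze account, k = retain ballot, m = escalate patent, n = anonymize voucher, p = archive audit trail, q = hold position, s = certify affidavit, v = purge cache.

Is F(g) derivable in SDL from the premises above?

Premise 7 is O(s ⊃ ¬g), but O(s) is not derivable from the premises, so it does not yield O(¬g).
No other premise forces O(¬g). An ideal world satisfying every premise can still have g true, so F(g) is not derivable.

No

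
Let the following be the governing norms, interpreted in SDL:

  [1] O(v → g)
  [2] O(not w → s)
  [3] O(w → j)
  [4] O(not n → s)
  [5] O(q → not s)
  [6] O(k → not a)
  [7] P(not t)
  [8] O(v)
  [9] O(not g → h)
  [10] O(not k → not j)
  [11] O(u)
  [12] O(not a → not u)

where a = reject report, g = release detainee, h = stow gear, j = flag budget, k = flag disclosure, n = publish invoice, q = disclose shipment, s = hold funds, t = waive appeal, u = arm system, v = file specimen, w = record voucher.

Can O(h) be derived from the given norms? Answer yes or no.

No

Premise 9 is O(not g → h), but O(not g) is not derivable from the premises, so it does not yield O(h).
No other premise forces O(h). An ideal world satisfying every premise can still have h false, so O(h) is not derivable.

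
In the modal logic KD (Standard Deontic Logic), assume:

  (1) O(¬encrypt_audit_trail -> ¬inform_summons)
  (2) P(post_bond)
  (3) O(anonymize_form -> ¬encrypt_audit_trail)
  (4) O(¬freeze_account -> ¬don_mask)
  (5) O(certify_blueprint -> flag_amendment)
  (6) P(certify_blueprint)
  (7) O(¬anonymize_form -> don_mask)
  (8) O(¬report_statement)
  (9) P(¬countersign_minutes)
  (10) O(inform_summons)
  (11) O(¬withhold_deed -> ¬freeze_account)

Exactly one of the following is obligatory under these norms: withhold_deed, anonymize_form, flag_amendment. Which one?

Premise 10 gives O(inform_summons).
Premise 1 is O(¬encrypt_audit_trail -> ¬inform_summons); contrapositively O(inform_summons -> encrypt_audit_trail). Since O(inform_summons) holds, K gives O(encrypt_audit_trail).
Premise 3, O(anonymize_form -> ¬encrypt_audit_trail), contraposes to O(encrypt_audit_trail -> ¬anonymize_form); with O(encrypt_audit_trail) we get O(¬anonymize_form).
Applying K to premise 7 (O(¬anonymize_form -> don_mask)) and O(¬anonymize_form) yields O(don_mask).
Premise 4, O(¬freeze_account -> ¬don_mask), contraposes to O(don_mask -> freeze_account); with O(don_mask) we get O(freeze_account).
Premise 11, O(¬withhold_deed -> ¬freeze_account), contraposes to O(freeze_account -> withhold_deed); with O(freeze_account) we get O(withhold_deed).
So O(withhold_deed) holds — withhold_deed is obligatory. None of the other listed options is made obligatory by any chain of premises.

withhold_deed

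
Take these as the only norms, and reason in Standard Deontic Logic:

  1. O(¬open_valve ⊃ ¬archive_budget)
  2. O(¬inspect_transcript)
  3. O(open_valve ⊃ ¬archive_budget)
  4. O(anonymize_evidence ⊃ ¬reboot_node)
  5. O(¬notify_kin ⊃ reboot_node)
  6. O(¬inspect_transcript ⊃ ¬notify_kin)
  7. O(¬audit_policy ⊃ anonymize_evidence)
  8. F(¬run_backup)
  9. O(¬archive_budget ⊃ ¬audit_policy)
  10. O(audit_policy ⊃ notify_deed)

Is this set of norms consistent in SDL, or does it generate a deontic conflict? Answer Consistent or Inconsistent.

Premises 1 and 3 cover both cases: O(¬open_valve ⊃ ¬archive_budget) and O(open_valve ⊃ ¬archive_budget). Since ¬open_valve ∨ open_valve is a tautology, O(¬archive_budget) follows.
With premise 9, O(¬archive_budget ⊃ ¬audit_policy), the K-axiom yields O(¬audit_policy).
Premise 7 is O(¬audit_policy ⊃ anonymize_evidence); since O(¬audit_policy), deontic closure gives O(anonymize_evidence).
Applying K to premise 4 (O(anonymize_evidence ⊃ ¬reboot_node)) and O(anonymize_evidence) yields O(¬reboot_node).
Premise 5 is O(¬notify_kin ⊃ reboot_node); contrapositively O(¬reboot_node ⊃ notify_kin). Since O(¬reboot_node) holds, K gives O(notify_kin).
Premise 6, O(¬inspect_transcript ⊃ ¬notify_kin), contraposes to O(notify_kin ⊃ inspect_transcript); with O(notify_kin) we get O(inspect_transcript).
However, premise 2 gives O(¬inspect_transcript).
We now have both O(inspect_transcript) and O(¬inspect_transcript) — inspect_transcript is simultaneously obligatory and forbidden, violating the D-axiom.

Inconsistent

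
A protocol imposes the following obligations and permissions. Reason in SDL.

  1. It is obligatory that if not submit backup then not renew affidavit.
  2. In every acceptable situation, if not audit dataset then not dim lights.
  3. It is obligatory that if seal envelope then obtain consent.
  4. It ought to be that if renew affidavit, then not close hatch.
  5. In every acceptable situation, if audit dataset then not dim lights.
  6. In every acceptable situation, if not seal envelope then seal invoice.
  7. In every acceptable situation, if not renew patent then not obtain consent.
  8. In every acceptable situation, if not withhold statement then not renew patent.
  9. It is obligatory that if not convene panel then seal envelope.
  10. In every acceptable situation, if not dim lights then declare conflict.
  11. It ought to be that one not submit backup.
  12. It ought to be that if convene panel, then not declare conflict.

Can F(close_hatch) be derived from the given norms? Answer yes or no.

Premise 4 is O(renew_affidavit → ¬close_hatch), but O(renew_affidavit) is not derivable from the premises, so it does not yield O(¬close_hatch).
No other premise forces O(¬close_hatch). An ideal world satisfying every premise can still have close_hatch true, so F(close_hatch) is not derivable.

No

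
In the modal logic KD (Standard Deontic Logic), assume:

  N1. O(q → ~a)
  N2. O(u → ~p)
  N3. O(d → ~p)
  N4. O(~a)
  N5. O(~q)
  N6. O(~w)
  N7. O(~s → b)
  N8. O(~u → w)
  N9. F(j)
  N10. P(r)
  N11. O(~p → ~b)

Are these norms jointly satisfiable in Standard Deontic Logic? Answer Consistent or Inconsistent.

Premise 1 is O(q → ~a); even if O(~a) held, inferring O(q) would be affirming the consequent — invalid.
So O(q) is not derivable, and the apparent clash with O(~q) does not arise.
A world satisfying every obligation exists (e.g. a=false, b=false, d=false, j=false, p=false, q=false, r=false, s=true, u=true, w=false); no atom is both obligatory and forbidden, so the set is consistent.

Consistent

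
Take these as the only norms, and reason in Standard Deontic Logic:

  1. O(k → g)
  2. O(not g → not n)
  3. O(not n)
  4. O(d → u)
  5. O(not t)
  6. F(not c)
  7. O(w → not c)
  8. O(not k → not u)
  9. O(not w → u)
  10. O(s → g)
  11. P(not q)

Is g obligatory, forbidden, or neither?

Premise 6, F(not c), is equivalent to O(c).
Premise 7 is O(w → not c); contrapositively O(c → not w). Since O(c) holds, K gives O(not w).
Applying K to premise 9 (O(not w → u)) and O(not w) yields O(u).
Premise 8 is O(not k → not u); contrapositively O(u → k). Since O(u) holds, K gives O(k).
Applying K to premise 1 (O(k → g)) and O(k) yields O(g).
Premises 2, 3, 4, 5, 10, 11 do not contribute to this derivation.
Hence g is obligatory.

Obligatory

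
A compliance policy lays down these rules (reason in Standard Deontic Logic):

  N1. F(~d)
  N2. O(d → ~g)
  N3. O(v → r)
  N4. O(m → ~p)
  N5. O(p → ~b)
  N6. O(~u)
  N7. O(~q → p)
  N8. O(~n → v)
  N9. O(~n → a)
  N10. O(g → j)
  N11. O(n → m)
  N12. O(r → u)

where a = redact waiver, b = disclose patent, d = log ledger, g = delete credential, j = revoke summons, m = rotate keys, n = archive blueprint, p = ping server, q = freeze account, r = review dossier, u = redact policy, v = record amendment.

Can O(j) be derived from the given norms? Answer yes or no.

No

Premise 10 is O(g → j), but O(g) is not derivable from the premises, so it does not yield O(j).
No other premise forces O(j). An ideal world satisfying every premise can still have j false, so O(j) is not derivable.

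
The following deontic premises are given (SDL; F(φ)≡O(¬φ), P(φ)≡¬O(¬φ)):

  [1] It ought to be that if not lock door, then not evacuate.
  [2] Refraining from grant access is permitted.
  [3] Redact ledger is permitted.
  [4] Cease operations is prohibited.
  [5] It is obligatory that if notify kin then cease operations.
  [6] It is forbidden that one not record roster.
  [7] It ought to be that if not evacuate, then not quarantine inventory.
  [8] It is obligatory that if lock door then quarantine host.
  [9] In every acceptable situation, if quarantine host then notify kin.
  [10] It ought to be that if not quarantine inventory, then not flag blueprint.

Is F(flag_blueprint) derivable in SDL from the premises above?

Premise 4 is F(cease_operations), i.e. O(¬cease_operations).
Premise 5, O(notify_kin → cease_operations), contraposes to O(¬cease_operations → ¬notify_kin); with O(¬cease_operations) we get O(¬notify_kin).
The contrapositive of premise 9 (O(quarantine_host → notify_kin)) is O(¬notify_kin → ¬quarantine_host), and O(¬notify_kin) is already established, so O(¬quarantine_host).
The contrapositive of premise 8 (O(lock_door → quarantine_host)) is O(¬quarantine_host → ¬lock_door), and O(¬quarantine_host) is already established, so O(¬lock_door).
Applying K to premise 1 (O(¬lock_door → ¬evacuate)) and O(¬lock_door) yields O(¬evacuate).
Premise 7 is O(¬evacuate → ¬quarantine_inventory); since O(¬evacuate), deontic closure gives O(¬quarantine_inventory).
From O(¬quarantine_inventory) and premise 10, O(¬quarantine_inventory → ¬flag_blueprint), we obtain O(¬flag_blueprint).
Premises 2, 3, 6 do not contribute to this derivation.
So O(¬flag_blueprint) holds, i.e. F(flag_blueprint). The claim follows.

Yes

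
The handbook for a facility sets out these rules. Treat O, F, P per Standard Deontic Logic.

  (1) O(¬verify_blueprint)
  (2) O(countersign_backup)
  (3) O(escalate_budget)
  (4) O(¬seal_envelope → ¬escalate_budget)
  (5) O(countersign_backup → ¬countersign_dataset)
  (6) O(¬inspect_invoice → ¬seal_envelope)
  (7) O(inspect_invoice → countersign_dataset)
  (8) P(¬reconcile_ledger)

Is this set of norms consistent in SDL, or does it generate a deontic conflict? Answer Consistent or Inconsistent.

Inconsistent

From premise 2 we have O(countersign_backup).
From O(countersign_backup) and premise 5, O(countersign_backup → ¬countersign_dataset), we obtain O(¬countersign_dataset).
The contrapositive of premise 7 (O(inspect_invoice → countersign_dataset)) is O(¬countersign_dataset → ¬inspect_invoice), and O(¬countersign_dataset) is already established, so O(¬inspect_invoice).
Applying K to premise 6 (O(¬inspect_invoice → ¬seal_envelope)) and O(¬inspect_invoice) yields O(¬seal_envelope).
Premise 4 is O(¬seal_envelope → ¬escalate_budget); since O(¬seal_envelope), deontic closure gives O(¬escalate_budget).
Yet premise 3 states O(escalate_budget).
We now have both O(¬escalate_budget) and O(escalate_budget) — escalate_budget is simultaneously obligatory and forbidden, violating the D-axiom.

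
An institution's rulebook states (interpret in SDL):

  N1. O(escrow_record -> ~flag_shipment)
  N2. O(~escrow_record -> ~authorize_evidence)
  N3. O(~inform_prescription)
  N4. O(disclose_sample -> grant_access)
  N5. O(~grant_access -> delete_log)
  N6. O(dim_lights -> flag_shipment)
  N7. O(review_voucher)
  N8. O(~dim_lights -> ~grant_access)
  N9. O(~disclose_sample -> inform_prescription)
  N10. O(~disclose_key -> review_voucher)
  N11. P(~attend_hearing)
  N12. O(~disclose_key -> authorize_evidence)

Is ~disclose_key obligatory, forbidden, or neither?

From premise 3 we have O(~inform_prescription).
Premise 9, O(~disclose_sample -> inform_prescription), contraposes to O(~inform_prescription -> disclose_sample); with O(~inform_prescription) we get O(disclose_sample).
Premise 4 is O(disclose_sample -> grant_access); since O(disclose_sample), deontic closure gives O(grant_access).
The contrapositive of premise 8 (O(~dim_lights -> ~grant_access)) is O(grant_access -> dim_lights), and O(grant_access) is already established, so O(dim_lights).
Applying K to premise 6 (O(dim_lights -> flag_shipment)) and O(dim_lights) yields O(flag_shipment).
The contrapositive of premise 1 (O(escrow_record -> ~flag_shipment)) is O(flag_shipment -> ~escrow_record), and O(flag_shipment) is already established, so O(~escrow_record).
Applying K to premise 2 (O(~escrow_record -> ~authorize_evidence)) and O(~escrow_record) yields O(~authorize_evidence).
Premise 12 is O(~disclose_key -> authorize_evidence); contrapositively O(~authorize_evidence -> disclose_key). Since O(~authorize_evidence) holds, K gives O(disclose_key).
Premises 5, 7, 10, 11 do not contribute to this derivation.
Thus O(disclose_key), which is F(~disclose_key): ~disclose_key is forbidden.

Forbidden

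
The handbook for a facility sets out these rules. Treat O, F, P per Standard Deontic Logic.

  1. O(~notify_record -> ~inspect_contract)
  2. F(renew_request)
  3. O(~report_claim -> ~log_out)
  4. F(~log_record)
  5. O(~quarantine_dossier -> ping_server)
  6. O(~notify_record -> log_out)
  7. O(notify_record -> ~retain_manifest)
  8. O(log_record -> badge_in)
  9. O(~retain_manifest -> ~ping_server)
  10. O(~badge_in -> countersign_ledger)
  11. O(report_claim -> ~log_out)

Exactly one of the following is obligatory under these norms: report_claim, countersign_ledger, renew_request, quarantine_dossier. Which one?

Premises 3 and 11 cover both cases: O(~report_claim -> ~log_out) and O(report_claim -> ~log_out). Since ~report_claim ∨ report_claim is a tautology, O(~log_out) follows.
Premise 6, O(~notify_record -> log_out), contraposes to O(~log_out -> notify_record); with O(~log_out) we get O(notify_record).
From O(notify_record) and premise 7, O(notify_record -> ~retain_manifest), we obtain O(~retain_manifest).
From O(~retain_manifest) and premise 9, O(~retain_manifest -> ~ping_server), we obtain O(~ping_server).
Premise 5, O(~quarantine_dossier -> ping_server), contraposes to O(~ping_server -> quarantine_dossier); with O(~ping_server) we get O(quarantine_dossier).
So O(quarantine_dossier) holds — quarantine_dossier is obligatory. None of the other listed options is made obligatory by any chain of premises.

quarantine_dossier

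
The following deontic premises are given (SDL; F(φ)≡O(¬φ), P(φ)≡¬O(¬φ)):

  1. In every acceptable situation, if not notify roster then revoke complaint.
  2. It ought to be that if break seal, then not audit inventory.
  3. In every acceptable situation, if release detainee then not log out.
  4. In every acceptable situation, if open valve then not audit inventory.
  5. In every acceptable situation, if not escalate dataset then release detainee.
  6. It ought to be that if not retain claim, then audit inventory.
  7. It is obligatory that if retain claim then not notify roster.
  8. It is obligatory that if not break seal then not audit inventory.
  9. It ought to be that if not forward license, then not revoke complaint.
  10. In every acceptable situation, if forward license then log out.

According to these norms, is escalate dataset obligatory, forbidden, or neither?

By case analysis on ¬break_seal: premise 8 gives O(¬break_seal → ¬audit_inventory) and premise 2 gives O(break_seal → ¬audit_inventory), so O(¬audit_inventory) either way.
The contrapositive of premise 6 (O(¬retain_claim → audit_inventory)) is O(¬audit_inventory → retain_claim), and O(¬audit_inventory) is already established, so O(retain_claim).
Premise 7 is O(retain_claim → ¬notify_roster); since O(retain_claim), deontic closure gives O(¬notify_roster).
Applying K to premise 1 (O(¬notify_roster → revoke_complaint)) and O(¬notify_roster) yields O(revoke_complaint).
The contrapositive of premise 9 (O(¬forward_license → ¬revoke_complaint)) is O(revoke_complaint → forward_license), and O(revoke_complaint) is already established, so O(forward_license).
From O(forward_license) and premise 10, O(forward_license → log_out), we obtain O(log_out).
Premise 3 is O(release_detainee → ¬log_out); contrapositively O(log_out → ¬release_detainee). Since O(log_out) holds, K gives O(¬release_detainee).
Premise 5, O(¬escalate_dataset → release_detainee), contraposes to O(¬release_detainee → escalate_dataset); with O(¬release_detainee) we get O(escalate_dataset).
Premise 4 does not contribute to this derivation.
Hence escalate_dataset is obligatory.

Obligatory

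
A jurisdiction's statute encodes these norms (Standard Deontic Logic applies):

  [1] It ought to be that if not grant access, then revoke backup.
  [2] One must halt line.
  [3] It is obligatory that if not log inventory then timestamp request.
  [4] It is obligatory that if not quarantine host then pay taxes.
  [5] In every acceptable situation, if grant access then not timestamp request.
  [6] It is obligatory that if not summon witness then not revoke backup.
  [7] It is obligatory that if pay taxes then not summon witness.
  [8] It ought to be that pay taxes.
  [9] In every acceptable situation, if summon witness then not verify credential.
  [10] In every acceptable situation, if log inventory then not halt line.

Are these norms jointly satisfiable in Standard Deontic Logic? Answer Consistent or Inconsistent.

Inconsistent

Premise 8 gives O(pay_taxes).
Premise 7 is O(pay_taxes → ¬summon_witness); since O(pay_taxes), deontic closure gives O(¬summon_witness).
Applying K to premise 6 (O(¬summon_witness → ¬revoke_backup)) and O(¬summon_witness) yields O(¬revoke_backup).
Premise 1 is O(¬grant_access → revoke_backup); contrapositively O(¬revoke_backup → grant_access). Since O(¬revoke_backup) holds, K gives O(grant_access).
With premise 5, O(grant_access → ¬timestamp_request), the K-axiom yields O(¬timestamp_request).
Premise 3 is O(¬log_inventory → timestamp_request); contrapositively O(¬timestamp_request → log_inventory). Since O(¬timestamp_request) holds, K gives O(log_inventory).
Applying K to premise 10 (O(log_inventory → ¬halt_line)) and O(log_inventory) yields O(¬halt_line).
Yet premise 2 states O(halt_line).
We now have both O(¬halt_line) and O(halt_line) — halt_line is simultaneously obligatory and forbidden, violating the D-axiom.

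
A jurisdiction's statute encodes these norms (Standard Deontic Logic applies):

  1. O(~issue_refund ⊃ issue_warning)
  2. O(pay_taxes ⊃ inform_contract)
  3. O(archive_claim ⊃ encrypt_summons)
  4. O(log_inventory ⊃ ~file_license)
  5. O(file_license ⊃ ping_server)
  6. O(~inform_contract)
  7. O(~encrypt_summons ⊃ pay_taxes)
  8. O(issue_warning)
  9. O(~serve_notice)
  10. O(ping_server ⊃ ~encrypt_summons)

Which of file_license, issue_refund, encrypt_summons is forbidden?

file_license

Premise 6 gives O(~inform_contract).
The contrapositive of premise 2 (O(pay_taxes ⊃ inform_contract)) is O(~inform_contract ⊃ ~pay_taxes), and O(~inform_contract) is already established, so O(~pay_taxes).
Premise 7, O(~encrypt_summons ⊃ pay_taxes), contraposes to O(~pay_taxes ⊃ encrypt_summons); with O(~pay_taxes) we get O(encrypt_summons).
Premise 10, O(ping_server ⊃ ~encrypt_summons), contraposes to O(encrypt_summons ⊃ ~ping_server); with O(encrypt_summons) we get O(~ping_server).
The contrapositive of premise 5 (O(file_license ⊃ ping_server)) is O(~ping_server ⊃ ~file_license), and O(~ping_server) is already established, so O(~file_license).
So O(~file_license) holds, i.e. file_license is forbidden. None of the other listed options is forbidden under the premises.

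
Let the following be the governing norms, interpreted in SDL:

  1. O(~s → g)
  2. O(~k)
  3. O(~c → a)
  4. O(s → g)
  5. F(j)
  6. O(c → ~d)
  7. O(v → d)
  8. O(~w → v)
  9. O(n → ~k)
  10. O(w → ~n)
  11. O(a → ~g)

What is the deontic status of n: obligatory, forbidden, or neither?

By case analysis on ~s: premise 1 gives O(~s → g) and premise 4 gives O(s → g), so O(g) either way.
Premise 11 is O(a → ~g); contrapositively O(g → ~a). Since O(g) holds, K gives O(~a).
The contrapositive of premise 3 (O(~c → a)) is O(~a → c), and O(~a) is already established, so O(c).
Applying K to premise 6 (O(c → ~d)) and O(c) yields O(~d).
Premise 7 is O(v → d); contrapositively O(~d → ~v). Since O(~d) holds, K gives O(~v).
The contrapositive of premise 8 (O(~w → v)) is O(~v → w), and O(~v) is already established, so O(w).
With premise 10, O(w → ~n), the K-axiom yields O(~n).
Premises 2, 5, 9 do not contribute to this derivation.
Thus O(~n), which is F(n): n is forbidden.

Forbidden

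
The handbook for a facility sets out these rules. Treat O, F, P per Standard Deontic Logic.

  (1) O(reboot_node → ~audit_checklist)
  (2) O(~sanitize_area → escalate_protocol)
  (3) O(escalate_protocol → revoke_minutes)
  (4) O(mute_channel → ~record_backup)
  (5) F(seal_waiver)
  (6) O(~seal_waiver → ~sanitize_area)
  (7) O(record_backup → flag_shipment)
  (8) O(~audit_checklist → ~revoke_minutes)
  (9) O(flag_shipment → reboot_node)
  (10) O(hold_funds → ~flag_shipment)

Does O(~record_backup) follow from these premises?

Yes

F(seal_waiver) at premise 5 means O(~seal_waiver).
Premise 6 is O(~seal_waiver → ~sanitize_area); since O(~seal_waiver), deontic closure gives O(~sanitize_area).
From O(~sanitize_area) and premise 2, O(~sanitize_area → escalate_protocol), we obtain O(escalate_protocol).
From O(escalate_protocol) and premise 3, O(escalate_protocol → revoke_minutes), we obtain O(revoke_minutes).
The contrapositive of premise 8 (O(~audit_checklist → ~revoke_minutes)) is O(revoke_minutes → audit_checklist), and O(revoke_minutes) is already established, so O(audit_checklist).
The contrapositive of premise 1 (O(reboot_node → ~audit_checklist)) is O(audit_checklist → ~reboot_node), and O(audit_checklist) is already established, so O(~reboot_node).
The contrapositive of premise 9 (O(flag_shipment → reboot_node)) is O(~reboot_node → ~flag_shipment), and O(~reboot_node) is already established, so O(~flag_shipment).
Premise 7, O(record_backup → flag_shipment), contraposes to O(~flag_shipment → ~record_backup); with O(~flag_shipment) we get O(~record_backup).
Premises 4, 10 do not contribute to this derivation.
So O(~record_backup) follows.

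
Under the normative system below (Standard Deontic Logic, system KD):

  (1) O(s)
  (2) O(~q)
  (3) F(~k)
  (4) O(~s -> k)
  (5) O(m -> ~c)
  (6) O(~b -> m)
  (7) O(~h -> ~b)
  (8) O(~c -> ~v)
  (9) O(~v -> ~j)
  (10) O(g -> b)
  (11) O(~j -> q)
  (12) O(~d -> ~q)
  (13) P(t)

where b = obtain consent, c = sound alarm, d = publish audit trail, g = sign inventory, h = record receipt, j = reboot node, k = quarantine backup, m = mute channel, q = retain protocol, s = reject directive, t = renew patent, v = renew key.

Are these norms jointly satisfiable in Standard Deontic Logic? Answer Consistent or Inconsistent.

Consistent

Premise 4 is O(~s -> k); even if O(k) held, inferring O(~s) would be affirming the consequent — invalid.
So O(~s) is not derivable, and the apparent clash with O(s) does not arise.
A world satisfying every obligation exists (e.g. b=true, c=true, d=false, g=false, h=true, j=true, k=true, m=false, q=false, s=true, t=false, v=true); no atom is both obligatory and forbidden, so the set is consistent.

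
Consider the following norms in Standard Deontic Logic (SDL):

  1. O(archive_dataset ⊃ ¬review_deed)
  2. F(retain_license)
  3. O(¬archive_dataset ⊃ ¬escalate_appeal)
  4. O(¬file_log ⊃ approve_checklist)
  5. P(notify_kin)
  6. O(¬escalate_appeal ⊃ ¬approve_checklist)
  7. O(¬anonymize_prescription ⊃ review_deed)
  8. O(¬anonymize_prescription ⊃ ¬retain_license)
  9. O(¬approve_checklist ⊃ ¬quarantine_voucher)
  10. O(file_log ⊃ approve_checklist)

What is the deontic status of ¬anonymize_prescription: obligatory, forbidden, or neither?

Premises 10 and 4 are O(file_log ⊃ approve_checklist) and O(¬file_log ⊃ approve_checklist); every ideal world satisfies file_log or ¬file_log, so in either case approve_checklist holds — hence O(approve_checklist).
The contrapositive of premise 6 (O(¬escalate_appeal ⊃ ¬approve_checklist)) is O(approve_checklist ⊃ escalate_appeal), and O(approve_checklist) is already established, so O(escalate_appeal).
Premise 3, O(¬archive_dataset ⊃ ¬escalate_appeal), contraposes to O(escalate_appeal ⊃ archive_dataset); with O(escalate_appeal) we get O(archive_dataset).
Applying K to premise 1 (O(archive_dataset ⊃ ¬review_deed)) and O(archive_dataset) yields O(¬review_deed).
Premise 7 is O(¬anonymize_prescription ⊃ review_deed); contrapositively O(¬review_deed ⊃ anonymize_prescription). Since O(¬review_deed) holds, K gives O(anonymize_prescription).
Premises 2, 5, 8, 9 do not contribute to this derivation.
Thus O(anonymize_prescription), which is F(¬anonymize_prescription): ¬anonymize_prescription is forbidden.

Forbidden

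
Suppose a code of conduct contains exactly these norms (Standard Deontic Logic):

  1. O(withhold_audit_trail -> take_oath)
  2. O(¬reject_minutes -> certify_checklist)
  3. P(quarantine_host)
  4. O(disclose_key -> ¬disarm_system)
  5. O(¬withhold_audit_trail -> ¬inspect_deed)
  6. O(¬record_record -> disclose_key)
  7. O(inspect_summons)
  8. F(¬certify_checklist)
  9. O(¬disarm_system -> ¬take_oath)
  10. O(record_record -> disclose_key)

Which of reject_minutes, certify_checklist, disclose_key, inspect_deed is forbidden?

inspect_deed

Premises 6 and 10 cover both cases: O(¬record_record -> disclose_key) and O(record_record -> disclose_key). Since ¬record_record ∨ record_record is a tautology, O(disclose_key) follows.
Applying K to premise 4 (O(disclose_key -> ¬disarm_system)) and O(disclose_key) yields O(¬disarm_system).
Applying K to premise 9 (O(¬disarm_system -> ¬take_oath)) and O(¬disarm_system) yields O(¬take_oath).
Premise 1 is O(withhold_audit_trail -> take_oath); contrapositively O(¬take_oath -> ¬withhold_audit_trail). Since O(¬take_oath) holds, K gives O(¬withhold_audit_trail).
With premise 5, O(¬withhold_audit_trail -> ¬inspect_deed), the K-axiom yields O(¬inspect_deed).
So O(¬inspect_deed) holds, i.e. inspect_deed is forbidden. None of the other listed options is forbidden under the premises.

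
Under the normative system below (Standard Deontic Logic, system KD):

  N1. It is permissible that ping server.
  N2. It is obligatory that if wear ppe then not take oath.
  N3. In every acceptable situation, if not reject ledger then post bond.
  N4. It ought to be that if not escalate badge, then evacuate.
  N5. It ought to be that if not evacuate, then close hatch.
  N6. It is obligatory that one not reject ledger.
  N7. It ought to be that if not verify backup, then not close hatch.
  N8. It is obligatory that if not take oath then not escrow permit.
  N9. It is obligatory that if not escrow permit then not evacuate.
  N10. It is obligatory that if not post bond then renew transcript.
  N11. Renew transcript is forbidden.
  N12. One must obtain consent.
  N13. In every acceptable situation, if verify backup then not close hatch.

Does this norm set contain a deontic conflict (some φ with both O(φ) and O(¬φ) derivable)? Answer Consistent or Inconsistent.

Premise 10 is O(¬post_bond → renew_transcript), but O(¬post_bond) is not derivable from the premises, so it does not yield O(renew_transcript).
So O(renew_transcript) is not derivable, and the apparent clash with O(¬renew_transcript) does not arise.
A world satisfying every obligation exists (e.g. close_hatch=false, escalate_badge=false, escrow_permit=true, evacuate=true, obtain_consent=true, ping_server=false, post_bond=true, reject_ledger=false, renew_transcript=false, take_oath=true, verify_backup=false, wear_ppe=false); no atom is both obligatory and forbidden, so the set is consistent.

Consistent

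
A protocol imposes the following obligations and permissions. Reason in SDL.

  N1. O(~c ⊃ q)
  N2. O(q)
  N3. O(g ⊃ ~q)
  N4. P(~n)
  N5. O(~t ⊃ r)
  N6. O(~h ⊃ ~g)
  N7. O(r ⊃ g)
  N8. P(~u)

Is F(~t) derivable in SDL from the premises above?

Yes

From premise 2 we have O(q).
The contrapositive of premise 3 (O(g ⊃ ~q)) is O(q ⊃ ~g), and O(q) is already established, so O(~g).
Premise 7 is O(r ⊃ g); contrapositively O(~g ⊃ ~r). Since O(~g) holds, K gives O(~r).
Premise 5, O(~t ⊃ r), contraposes to O(~r ⊃ t); with O(~r) we get O(t).
Premises 1, 4, 6, 8 do not contribute to this derivation.
So O(t) holds, i.e. F(~t). The claim follows.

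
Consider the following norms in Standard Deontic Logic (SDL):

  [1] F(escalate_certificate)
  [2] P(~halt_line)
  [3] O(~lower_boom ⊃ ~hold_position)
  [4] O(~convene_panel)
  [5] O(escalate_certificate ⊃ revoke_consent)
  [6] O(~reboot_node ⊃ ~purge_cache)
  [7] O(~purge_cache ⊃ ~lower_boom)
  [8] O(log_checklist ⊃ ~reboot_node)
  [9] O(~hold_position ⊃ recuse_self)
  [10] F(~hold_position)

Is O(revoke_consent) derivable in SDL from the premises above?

No

Premise 5 is O(escalate_certificate ⊃ revoke_consent), but O(escalate_certificate) is not derivable from the premises, so it does not yield O(revoke_consent).
No other premise forces O(revoke_consent). An ideal world satisfying every premise can still have revoke_consent false, so O(revoke_consent) is not derivable.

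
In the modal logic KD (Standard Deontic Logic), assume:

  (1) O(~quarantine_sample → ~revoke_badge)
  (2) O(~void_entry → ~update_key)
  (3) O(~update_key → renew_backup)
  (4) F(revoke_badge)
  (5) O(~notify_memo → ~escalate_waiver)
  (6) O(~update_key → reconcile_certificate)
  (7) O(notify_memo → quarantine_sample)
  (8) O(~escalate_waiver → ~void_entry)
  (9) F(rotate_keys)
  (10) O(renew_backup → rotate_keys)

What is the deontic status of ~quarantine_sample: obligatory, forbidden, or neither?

Forbidden

Premise 9, F(rotate_keys), is equivalent to O(~rotate_keys).
Premise 10 is O(renew_backup → rotate_keys); contrapositively O(~rotate_keys → ~renew_backup). Since O(~rotate_keys) holds, K gives O(~renew_backup).
Premise 3 is O(~update_key → renew_backup); contrapositively O(~renew_backup → update_key). Since O(~renew_backup) holds, K gives O(update_key).
Premise 2 is O(~void_entry → ~update_key); contrapositively O(update_key → void_entry). Since O(update_key) holds, K gives O(void_entry).
Premise 8, O(~escalate_waiver → ~void_entry), contraposes to O(void_entry → escalate_waiver); with O(void_entry) we get O(escalate_waiver).
The contrapositive of premise 5 (O(~notify_memo → ~escalate_waiver)) is O(escalate_waiver → notify_memo), and O(escalate_waiver) is already established, so O(notify_memo).
With premise 7, O(notify_memo → quarantine_sample), the K-axiom yields O(quarantine_sample).
Premises 1, 4, 6 do not contribute to this derivation.
Thus O(quarantine_sample), which is F(~quarantine_sample): ~quarantine_sample is forbidden.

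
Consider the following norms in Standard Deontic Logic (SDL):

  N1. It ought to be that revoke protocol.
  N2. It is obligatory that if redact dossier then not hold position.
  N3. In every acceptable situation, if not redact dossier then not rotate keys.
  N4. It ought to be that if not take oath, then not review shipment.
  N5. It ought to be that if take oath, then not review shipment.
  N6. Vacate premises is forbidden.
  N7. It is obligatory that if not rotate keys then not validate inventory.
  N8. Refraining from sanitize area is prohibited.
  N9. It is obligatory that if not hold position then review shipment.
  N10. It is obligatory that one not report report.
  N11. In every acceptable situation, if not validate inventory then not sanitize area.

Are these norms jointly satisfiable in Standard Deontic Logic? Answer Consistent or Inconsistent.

Premises 5 and 4 cover both cases: O(take_oath → ¬review_shipment) and O(¬take_oath → ¬review_shipment). Since take_oath ∨ ¬take_oath is a tautology, O(¬review_shipment) follows.
Premise 9 is O(¬hold_position → review_shipment); contrapositively O(¬review_shipment → hold_position). Since O(¬review_shipment) holds, K gives O(hold_position).
Premise 2, O(redact_dossier → ¬hold_position), contraposes to O(hold_position → ¬redact_dossier); with O(hold_position) we get O(¬redact_dossier).
From O(¬redact_dossier) and premise 3, O(¬redact_dossier → ¬rotate_keys), we obtain O(¬rotate_keys).
Applying K to premise 7 (O(¬rotate_keys → ¬validate_inventory)) and O(¬rotate_keys) yields O(¬validate_inventory).
Premise 11 is O(¬validate_inventory → ¬sanitize_area); since O(¬validate_inventory), deontic closure gives O(¬sanitize_area).
However, F(¬sanitize_area) at premise 8 amounts to O(sanitize_area).
We now have both O(¬sanitize_area) and O(sanitize_area) — sanitize_area is simultaneously obligatory and forbidden, violating the D-axiom.

Inconsistent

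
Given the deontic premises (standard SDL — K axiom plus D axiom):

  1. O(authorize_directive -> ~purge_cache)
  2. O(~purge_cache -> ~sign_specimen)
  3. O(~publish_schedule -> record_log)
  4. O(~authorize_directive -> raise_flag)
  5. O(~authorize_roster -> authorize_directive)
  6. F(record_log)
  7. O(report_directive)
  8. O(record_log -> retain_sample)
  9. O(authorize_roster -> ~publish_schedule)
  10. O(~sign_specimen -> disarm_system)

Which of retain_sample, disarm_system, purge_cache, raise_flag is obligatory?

F(record_log) at premise 6 means O(~record_log).
Premise 3 is O(~publish_schedule -> record_log); contrapositively O(~record_log -> publish_schedule). Since O(~record_log) holds, K gives O(publish_schedule).
Premise 9 is O(authorize_roster -> ~publish_schedule); contrapositively O(publish_schedule -> ~authorize_roster). Since O(publish_schedule) holds, K gives O(~authorize_roster).
From O(~authorize_roster) and premise 5, O(~authorize_roster -> authorize_directive), we obtain O(authorize_directive).
With premise 1, O(authorize_directive -> ~purge_cache), the K-axiom yields O(~purge_cache).
Premise 2 is O(~purge_cache -> ~sign_specimen); since O(~purge_cache), deontic closure gives O(~sign_specimen).
From O(~sign_specimen) and premise 10, O(~sign_specimen -> disarm_system), we obtain O(disarm_system).
So O(disarm_system) holds — disarm_system is obligatory. None of the other listed options is made obligatory by any chain of premises.

disarm_system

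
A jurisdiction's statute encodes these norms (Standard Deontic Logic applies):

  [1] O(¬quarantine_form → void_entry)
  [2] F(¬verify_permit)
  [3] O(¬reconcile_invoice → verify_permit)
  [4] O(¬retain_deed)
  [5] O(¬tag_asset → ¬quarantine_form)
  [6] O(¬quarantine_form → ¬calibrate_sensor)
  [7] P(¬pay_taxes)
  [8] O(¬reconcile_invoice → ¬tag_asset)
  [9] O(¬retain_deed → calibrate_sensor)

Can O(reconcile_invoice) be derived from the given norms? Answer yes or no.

Premise 4 gives O(¬retain_deed).
With premise 9, O(¬retain_deed → calibrate_sensor), the K-axiom yields O(calibrate_sensor).
Premise 6 is O(¬quarantine_form → ¬calibrate_sensor); contrapositively O(calibrate_sensor → quarantine_form). Since O(calibrate_sensor) holds, K gives O(quarantine_form).
Premise 5, O(¬tag_asset → ¬quarantine_form), contraposes to O(quarantine_form → tag_asset); with O(quarantine_form) we get O(tag_asset).
Premise 8, O(¬reconcile_invoice → ¬tag_asset), contraposes to O(tag_asset → reconcile_invoice); with O(tag_asset) we get O(reconcile_invoice).
Premises 1, 2, 3, 7 do not contribute to this derivation.
So O(reconcile_invoice) follows.

Yes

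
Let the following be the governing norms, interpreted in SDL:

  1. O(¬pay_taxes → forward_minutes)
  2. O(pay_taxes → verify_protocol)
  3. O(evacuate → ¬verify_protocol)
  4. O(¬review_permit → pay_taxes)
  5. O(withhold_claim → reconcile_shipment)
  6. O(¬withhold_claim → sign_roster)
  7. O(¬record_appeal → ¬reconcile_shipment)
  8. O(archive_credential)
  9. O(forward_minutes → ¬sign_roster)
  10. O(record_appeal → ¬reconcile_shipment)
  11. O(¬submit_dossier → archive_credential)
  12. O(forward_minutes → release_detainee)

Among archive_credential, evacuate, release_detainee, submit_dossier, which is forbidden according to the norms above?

evacuate

Premises 7 and 10 are O(¬record_appeal → ¬reconcile_shipment) and O(record_appeal → ¬reconcile_shipment); every ideal world satisfies ¬record_appeal or record_appeal, so in either case ¬reconcile_shipment holds — hence O(¬reconcile_shipment).
The contrapositive of premise 5 (O(withhold_claim → reconcile_shipment)) is O(¬reconcile_shipment → ¬withhold_claim), and O(¬reconcile_shipment) is already established, so O(¬withhold_claim).
With premise 6, O(¬withhold_claim → sign_roster), the K-axiom yields O(sign_roster).
The contrapositive of premise 9 (O(forward_minutes → ¬sign_roster)) is O(sign_roster → ¬forward_minutes), and O(sign_roster) is already established, so O(¬forward_minutes).
The contrapositive of premise 1 (O(¬pay_taxes → forward_minutes)) is O(¬forward_minutes → pay_taxes), and O(¬forward_minutes) is already established, so O(pay_taxes).
With premise 2, O(pay_taxes → verify_protocol), the K-axiom yields O(verify_protocol).
Premise 3 is O(evacuate → ¬verify_protocol); contrapositively O(verify_protocol → ¬evacuate). Since O(verify_protocol) holds, K gives O(¬evacuate).
So O(¬evacuate) holds, i.e. evacuate is forbidden. None of the other listed options is forbidden under the premises.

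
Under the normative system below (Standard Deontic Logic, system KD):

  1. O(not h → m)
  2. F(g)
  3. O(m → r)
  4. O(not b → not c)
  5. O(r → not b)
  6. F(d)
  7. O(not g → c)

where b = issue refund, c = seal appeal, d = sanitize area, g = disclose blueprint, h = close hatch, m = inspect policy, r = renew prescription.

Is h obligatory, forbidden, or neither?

Premise 2 is F(g), i.e. O(not g).
With premise 7, O(not g → c), the K-axiom yields O(c).
The contrapositive of premise 4 (O(not b → not c)) is O(c → b), and O(c) is already established, so O(b).
Premise 5, O(r → not b), contraposes to O(b → not r); with O(b) we get O(not r).
The contrapositive of premise 3 (O(m → r)) is O(not r → not m), and O(not r) is already established, so O(not m).
The contrapositive of premise 1 (O(not h → m)) is O(not m → h), and O(not m) is already established, so O(h).
Premise 6 does not contribute to this derivation.
Hence h is obligatory.

Obligatory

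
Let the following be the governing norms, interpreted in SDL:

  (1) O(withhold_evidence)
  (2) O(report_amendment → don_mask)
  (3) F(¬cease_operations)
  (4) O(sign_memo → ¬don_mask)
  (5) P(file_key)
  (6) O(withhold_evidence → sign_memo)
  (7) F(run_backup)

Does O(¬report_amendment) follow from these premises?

Yes

Premise 1 gives O(withhold_evidence).
From O(withhold_evidence) and premise 6, O(withhold_evidence → sign_memo), we obtain O(sign_memo).
Applying K to premise 4 (O(sign_memo → ¬don_mask)) and O(sign_memo) yields O(¬don_mask).
The contrapositive of premise 2 (O(report_amendment → don_mask)) is O(¬don_mask → ¬report_amendment), and O(¬don_mask) is already established, so O(¬report_amendment).
Premises 3, 5, 7 do not contribute to this derivation.
So O(¬report_amendment) follows.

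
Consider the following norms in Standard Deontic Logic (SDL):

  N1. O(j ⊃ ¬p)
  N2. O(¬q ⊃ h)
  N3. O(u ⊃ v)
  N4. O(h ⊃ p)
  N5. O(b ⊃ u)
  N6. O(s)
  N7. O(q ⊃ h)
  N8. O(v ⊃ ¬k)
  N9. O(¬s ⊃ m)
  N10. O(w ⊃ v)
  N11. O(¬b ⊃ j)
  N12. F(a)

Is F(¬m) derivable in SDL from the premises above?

Premise 9 is O(¬s ⊃ m), but O(¬s) is not derivable from the premises, so it does not yield O(m).
No other premise forces O(m). An ideal world satisfying every premise can still have ¬m true, so F(¬m) is not derivable.

No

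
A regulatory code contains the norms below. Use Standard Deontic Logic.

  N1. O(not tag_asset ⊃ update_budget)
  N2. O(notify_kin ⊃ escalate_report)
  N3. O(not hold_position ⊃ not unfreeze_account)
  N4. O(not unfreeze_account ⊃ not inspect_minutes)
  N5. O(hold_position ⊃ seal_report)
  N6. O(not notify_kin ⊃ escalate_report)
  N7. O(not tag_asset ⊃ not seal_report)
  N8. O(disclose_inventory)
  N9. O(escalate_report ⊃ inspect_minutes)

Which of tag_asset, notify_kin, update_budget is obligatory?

By case analysis on not notify_kin: premise 6 gives O(not notify_kin ⊃ escalate_report) and premise 2 gives O(notify_kin ⊃ escalate_report), so O(escalate_report) either way.
With premise 9, O(escalate_report ⊃ inspect_minutes), the K-axiom yields O(inspect_minutes).
Premise 4, O(not unfreeze_account ⊃ not inspect_minutes), contraposes to O(inspect_minutes ⊃ unfreeze_account); with O(inspect_minutes) we get O(unfreeze_account).
Premise 3 is O(not hold_position ⊃ not unfreeze_account); contrapositively O(unfreeze_account ⊃ hold_position). Since O(unfreeze_account) holds, K gives O(hold_position).
From O(hold_position) and premise 5, O(hold_position ⊃ seal_report), we obtain O(seal_report).
Premise 7 is O(not tag_asset ⊃ not seal_report); contrapositively O(seal_report ⊃ tag_asset). Since O(seal_report) holds, K gives O(tag_asset).
So O(tag_asset) holds — tag_asset is obligatory. None of the other listed options is made obligatory by any chain of premises.

tag_asset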